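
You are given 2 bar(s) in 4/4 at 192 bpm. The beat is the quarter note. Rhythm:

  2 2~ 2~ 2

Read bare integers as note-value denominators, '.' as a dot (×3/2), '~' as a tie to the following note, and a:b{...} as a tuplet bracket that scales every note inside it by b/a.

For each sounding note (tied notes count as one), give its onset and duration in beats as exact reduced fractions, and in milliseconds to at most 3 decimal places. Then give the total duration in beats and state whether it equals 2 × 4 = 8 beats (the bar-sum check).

1) 0.0ms=0b +625.0ms=2b
2) 625.0ms=2b +1875.0ms=6b
Σ=8b of 8 (192bpm 4/4) — PASS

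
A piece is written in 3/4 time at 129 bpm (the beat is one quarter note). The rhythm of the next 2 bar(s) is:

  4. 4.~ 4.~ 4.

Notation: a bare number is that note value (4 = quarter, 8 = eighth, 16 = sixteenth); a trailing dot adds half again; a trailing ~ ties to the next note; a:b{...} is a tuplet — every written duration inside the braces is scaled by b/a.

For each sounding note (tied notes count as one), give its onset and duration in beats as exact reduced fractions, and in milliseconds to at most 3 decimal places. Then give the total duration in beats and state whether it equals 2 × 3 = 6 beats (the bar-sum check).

1) 0.0ms=0b +697.674ms=3/2b
2) 697.674ms=3/2b +2093.023ms=9/2b
Σ=6b of 6 (129bpm 3/4) — PASS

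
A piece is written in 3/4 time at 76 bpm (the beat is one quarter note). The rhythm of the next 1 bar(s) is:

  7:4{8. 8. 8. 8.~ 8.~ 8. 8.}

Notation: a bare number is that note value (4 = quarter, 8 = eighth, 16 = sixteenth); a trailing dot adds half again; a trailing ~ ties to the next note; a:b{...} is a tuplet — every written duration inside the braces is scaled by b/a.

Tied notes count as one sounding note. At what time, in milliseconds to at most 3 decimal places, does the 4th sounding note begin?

note 4 onset = 9/7b = 1015.038ms

1. 0.0ms @ 0 + 338.346ms (3/7)
2. 338.346ms @ 3/7 + 338.346ms (3/7)
3. 676.692ms @ 6/7 + 338.346ms (3/7)
4. 1015.038ms @ 9/7 + 1015.038ms (9/7)
5. 2030.075ms @ 18/7 + 338.346ms (3/7)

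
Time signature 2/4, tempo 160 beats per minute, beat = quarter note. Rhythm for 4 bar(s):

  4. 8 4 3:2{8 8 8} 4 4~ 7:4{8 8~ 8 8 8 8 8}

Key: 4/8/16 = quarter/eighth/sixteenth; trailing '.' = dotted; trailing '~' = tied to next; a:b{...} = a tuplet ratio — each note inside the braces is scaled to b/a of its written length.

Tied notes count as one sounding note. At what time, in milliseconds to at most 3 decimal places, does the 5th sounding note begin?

1. 0.0ms @ 0 + 562.5ms (3/2)
2. 562.5ms @ 3/2 + 187.5ms (1/2)
3. 750.0ms @ 2 + 375.0ms (1)
4. 1125.0ms @ 3 + 125.0ms (1/3)
5. 1250.0ms @ 10/3 + 125.0ms (1/3)
6. 1375.0ms @ 11/3 + 125.0ms (1/3)
7. 1500.0ms @ 4 + 375.0ms (1)
8. 1875.0ms @ 5 + 482.143ms (9/7)
9. 2357.143ms @ 44/7 + 214.286ms (4/7)
10. 2571.429ms @ 48/7 + 107.143ms (2/7)
11. 2678.571ms @ 50/7 + 107.143ms (2/7)
12. 2785.714ms @ 52/7 + 107.143ms (2/7)
13. 2892.857ms @ 54/7 + 107.143ms (2/7)

note 5 onset = 10/3b = 1250.0ms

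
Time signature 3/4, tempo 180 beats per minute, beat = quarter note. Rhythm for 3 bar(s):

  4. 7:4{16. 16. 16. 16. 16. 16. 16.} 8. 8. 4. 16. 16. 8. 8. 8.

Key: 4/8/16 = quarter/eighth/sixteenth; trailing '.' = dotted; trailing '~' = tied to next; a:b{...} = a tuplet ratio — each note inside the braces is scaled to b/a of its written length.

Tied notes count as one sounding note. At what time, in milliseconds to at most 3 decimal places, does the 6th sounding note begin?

1. 0.0ms @ 0 + 500.0ms (3/2)
2. 500.0ms @ 3/2 + 71.429ms (3/14)
3. 571.429ms @ 12/7 + 71.429ms (3/14)
4. 642.857ms @ 27/14 + 71.429ms (3/14)
5. 714.286ms @ 15/7 + 71.429ms (3/14)
6. 785.714ms @ 33/14 + 71.429ms (3/14)
7. 857.143ms @ 18/7 + 71.429ms (3/14)
8. 928.571ms @ 39/14 + 71.429ms (3/14)
9. 1000.0ms @ 3 + 250.0ms (3/4)
10. 1250.0ms @ 15/4 + 250.0ms (3/4)
11. 1500.0ms @ 9/2 + 500.0ms (3/2)
12. 2000.0ms @ 6 + 125.0ms (3/8)
13. 2125.0ms @ 51/8 + 125.0ms (3/8)
14. 2250.0ms @ 27/4 + 250.0ms (3/4)
15. 2500.0ms @ 15/2 + 250.0ms (3/4)
16. 2750.0ms @ 33/4 + 250.0ms (3/4)

note 6 onset = 33/14b = 785.714ms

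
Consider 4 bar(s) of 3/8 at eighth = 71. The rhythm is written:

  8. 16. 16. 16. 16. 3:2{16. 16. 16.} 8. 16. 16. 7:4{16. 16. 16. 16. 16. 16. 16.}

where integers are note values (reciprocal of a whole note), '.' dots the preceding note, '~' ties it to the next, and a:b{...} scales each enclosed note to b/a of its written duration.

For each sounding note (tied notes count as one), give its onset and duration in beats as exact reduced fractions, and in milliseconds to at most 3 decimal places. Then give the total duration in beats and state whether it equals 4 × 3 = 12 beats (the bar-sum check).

1) 0.0ms=0b +1267.606ms=3/2b
2) 1267.606ms=3/2b +633.803ms=3/4b
3) 1901.408ms=9/4b +633.803ms=3/4b
4) 2535.211ms=3b +633.803ms=3/4b
5) 3169.014ms=15/4b +633.803ms=3/4b
6) 3802.817ms=9/2b +422.535ms=1/2b
7) 4225.352ms=5b +422.535ms=1/2b
8) 4647.887ms=11/2b +422.535ms=1/2b
9) 5070.423ms=6b +1267.606ms=3/2b
10) 6338.028ms=15/2b +633.803ms=3/4b
11) 6971.831ms=33/4b +633.803ms=3/4b
12) 7605.634ms=9b +362.173ms=3/7b
13) 7967.807ms=66/7b +362.173ms=3/7b
14) 8329.98ms=69/7b +362.173ms=3/7b
15) 8692.153ms=72/7b +362.173ms=3/7b
16) 9054.326ms=75/7b +362.173ms=3/7b
17) 9416.499ms=78/7b +362.173ms=3/7b
18) 9778.672ms=81/7b +362.173ms=3/7b
Σ=12b of 12 (71bpm 3/8) — PASS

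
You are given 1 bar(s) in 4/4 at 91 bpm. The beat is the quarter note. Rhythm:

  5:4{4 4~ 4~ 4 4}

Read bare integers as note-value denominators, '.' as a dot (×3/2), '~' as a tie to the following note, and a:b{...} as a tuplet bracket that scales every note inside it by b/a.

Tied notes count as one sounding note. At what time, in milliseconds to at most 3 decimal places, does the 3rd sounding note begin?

note 3 onset = 16/5b = 2109.89ms

1. 0.0ms @ 0 + 527.473ms (4/5)
2. 527.473ms @ 4/5 + 1582.418ms (12/5)
3. 2109.89ms @ 16/5 + 527.473ms (4/5)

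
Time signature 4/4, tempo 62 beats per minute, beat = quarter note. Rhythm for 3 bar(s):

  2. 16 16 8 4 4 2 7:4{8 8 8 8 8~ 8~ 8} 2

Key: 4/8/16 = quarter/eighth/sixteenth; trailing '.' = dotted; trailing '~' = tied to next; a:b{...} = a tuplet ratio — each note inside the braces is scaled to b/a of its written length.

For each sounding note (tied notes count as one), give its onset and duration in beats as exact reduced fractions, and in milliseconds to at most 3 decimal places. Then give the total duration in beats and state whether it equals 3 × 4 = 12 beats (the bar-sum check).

1) 0.0ms=0b +2903.226ms=3b
2) 2903.226ms=3b +241.935ms=1/4b
3) 3145.161ms=13/4b +241.935ms=1/4b
4) 3387.097ms=7/2b +483.871ms=1/2b
5) 3870.968ms=4b +967.742ms=1b
6) 4838.71ms=5b +967.742ms=1b
7) 5806.452ms=6b +1935.484ms=2b
8) 7741.935ms=8b +276.498ms=2/7b
9) 8018.433ms=58/7b +276.498ms=2/7b
10) 8294.931ms=60/7b +276.498ms=2/7b
11) 8571.429ms=62/7b +276.498ms=2/7b
12) 8847.926ms=64/7b +829.493ms=6/7b
13) 9677.419ms=10b +1935.484ms=2b
Σ=12b of 12 (62bpm 4/4) — PASS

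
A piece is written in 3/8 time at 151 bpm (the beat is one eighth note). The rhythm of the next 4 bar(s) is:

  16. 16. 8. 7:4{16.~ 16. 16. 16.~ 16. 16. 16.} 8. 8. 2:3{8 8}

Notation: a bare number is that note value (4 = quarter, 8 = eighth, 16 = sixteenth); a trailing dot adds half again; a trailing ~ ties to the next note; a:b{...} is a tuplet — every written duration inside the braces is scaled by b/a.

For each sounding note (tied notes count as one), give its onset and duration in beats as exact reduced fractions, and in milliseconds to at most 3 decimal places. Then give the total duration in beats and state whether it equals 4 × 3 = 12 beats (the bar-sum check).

1) 0.0ms=0b +298.013ms=3/4b
2) 298.013ms=3/4b +298.013ms=3/4b
3) 596.026ms=3/2b +596.026ms=3/2b
4) 1192.053ms=3b +340.587ms=6/7b
5) 1532.64ms=27/7b +170.293ms=3/7b
6) 1702.933ms=30/7b +340.587ms=6/7b
7) 2043.519ms=36/7b +170.293ms=3/7b
8) 2213.813ms=39/7b +170.293ms=3/7b
9) 2384.106ms=6b +596.026ms=3/2b
10) 2980.132ms=15/2b +596.026ms=3/2b
11) 3576.159ms=9b +596.026ms=3/2b
12) 4172.185ms=21/2b +596.026ms=3/2b
Σ=12b of 12 (151bpm 3/8) — PASS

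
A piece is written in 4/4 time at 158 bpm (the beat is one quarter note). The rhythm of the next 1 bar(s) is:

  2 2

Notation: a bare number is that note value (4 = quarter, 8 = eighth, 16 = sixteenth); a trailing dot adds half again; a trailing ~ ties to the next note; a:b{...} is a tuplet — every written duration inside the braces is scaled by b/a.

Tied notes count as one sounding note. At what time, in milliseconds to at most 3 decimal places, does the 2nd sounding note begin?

note 2 onset = 2b = 759.494ms

1. 0.0ms @ 0 + 759.494ms (2)
2. 759.494ms @ 2 + 759.494ms (2)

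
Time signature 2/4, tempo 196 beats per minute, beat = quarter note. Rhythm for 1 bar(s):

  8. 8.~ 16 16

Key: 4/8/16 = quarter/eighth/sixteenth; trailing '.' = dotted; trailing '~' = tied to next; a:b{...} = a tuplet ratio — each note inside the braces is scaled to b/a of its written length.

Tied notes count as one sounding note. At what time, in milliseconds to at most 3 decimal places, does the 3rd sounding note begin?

note 3 onset = 7/4b = 535.714ms

1. 0.0ms @ 0 + 229.592ms (3/4)
2. 229.592ms @ 3/4 + 306.122ms (1)
3. 535.714ms @ 7/4 + 76.531ms (1/4)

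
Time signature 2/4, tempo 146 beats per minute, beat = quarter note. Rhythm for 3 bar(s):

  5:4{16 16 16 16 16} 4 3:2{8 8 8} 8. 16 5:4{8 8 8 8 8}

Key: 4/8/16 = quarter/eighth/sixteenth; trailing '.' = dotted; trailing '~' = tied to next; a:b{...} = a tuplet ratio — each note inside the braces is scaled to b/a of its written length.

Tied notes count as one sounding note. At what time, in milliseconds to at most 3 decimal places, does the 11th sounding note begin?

note 11 onset = 15/4b = 1541.096ms

1. 0.0ms @ 0 + 82.192ms (1/5)
2. 82.192ms @ 1/5 + 82.192ms (1/5)
3. 164.384ms @ 2/5 + 82.192ms (1/5)
4. 246.575ms @ 3/5 + 82.192ms (1/5)
5. 328.767ms @ 4/5 + 82.192ms (1/5)
6. 410.959ms @ 1 + 410.959ms (1)
7. 821.918ms @ 2 + 136.986ms (1/3)
8. 958.904ms @ 7/3 + 136.986ms (1/3)
9. 1095.89ms @ 8/3 + 136.986ms (1/3)
10. 1232.877ms @ 3 + 308.219ms (3/4)
11. 1541.096ms @ 15/4 + 102.74ms (1/4)
12. 1643.836ms @ 4 + 164.384ms (2/5)
13. 1808.219ms @ 22/5 + 164.384ms (2/5)
14. 1972.603ms @ 24/5 + 164.384ms (2/5)
15. 2136.986ms @ 26/5 + 164.384ms (2/5)
16. 2301.37ms @ 28/5 + 164.384ms (2/5)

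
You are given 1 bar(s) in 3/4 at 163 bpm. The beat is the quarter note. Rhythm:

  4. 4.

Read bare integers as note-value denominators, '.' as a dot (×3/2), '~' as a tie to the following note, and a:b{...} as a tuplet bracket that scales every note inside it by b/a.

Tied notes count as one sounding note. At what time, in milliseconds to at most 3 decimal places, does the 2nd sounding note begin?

note 2 onset = 3/2b = 552.147ms

1. 0.0ms @ 0 + 552.147ms (3/2)
2. 552.147ms @ 3/2 + 552.147ms (3/2)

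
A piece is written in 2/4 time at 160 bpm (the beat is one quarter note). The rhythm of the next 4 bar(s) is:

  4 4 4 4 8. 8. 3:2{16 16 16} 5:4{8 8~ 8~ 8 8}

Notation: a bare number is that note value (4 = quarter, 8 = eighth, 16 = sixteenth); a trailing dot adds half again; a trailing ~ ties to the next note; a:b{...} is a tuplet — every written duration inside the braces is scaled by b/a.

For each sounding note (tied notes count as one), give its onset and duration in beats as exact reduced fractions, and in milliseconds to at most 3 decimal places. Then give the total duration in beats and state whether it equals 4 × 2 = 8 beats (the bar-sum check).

1) 0.0ms=0b +375.0ms=1b
2) 375.0ms=1b +375.0ms=1b
3) 750.0ms=2b +375.0ms=1b
4) 1125.0ms=3b +375.0ms=1b
5) 1500.0ms=4b +281.25ms=3/4b
6) 1781.25ms=19/4b +281.25ms=3/4b
7) 2062.5ms=11/2b +62.5ms=1/6b
8) 2125.0ms=17/3b +62.5ms=1/6b
9) 2187.5ms=35/6b +62.5ms=1/6b
10) 2250.0ms=6b +150.0ms=2/5b
11) 2400.0ms=32/5b +450.0ms=6/5b
12) 2850.0ms=38/5b +150.0ms=2/5b
Σ=8b of 8 (160bpm 2/4) — PASS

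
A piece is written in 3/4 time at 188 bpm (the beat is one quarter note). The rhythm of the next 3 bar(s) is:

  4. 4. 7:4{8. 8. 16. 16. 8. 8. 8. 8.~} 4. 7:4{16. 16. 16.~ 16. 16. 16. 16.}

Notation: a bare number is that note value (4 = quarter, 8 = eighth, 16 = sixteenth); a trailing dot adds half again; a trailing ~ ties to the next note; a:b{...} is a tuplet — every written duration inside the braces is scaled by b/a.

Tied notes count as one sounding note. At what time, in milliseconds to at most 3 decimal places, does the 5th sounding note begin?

1. 0.0ms @ 0 + 478.723ms (3/2)
2. 478.723ms @ 3/2 + 478.723ms (3/2)
3. 957.447ms @ 3 + 136.778ms (3/7)
4. 1094.225ms @ 24/7 + 136.778ms (3/7)
5. 1231.003ms @ 27/7 + 68.389ms (3/14)
6. 1299.392ms @ 57/14 + 68.389ms (3/14)
7. 1367.781ms @ 30/7 + 136.778ms (3/7)
8. 1504.559ms @ 33/7 + 136.778ms (3/7)
9. 1641.337ms @ 36/7 + 136.778ms (3/7)
10. 1778.116ms @ 39/7 + 615.502ms (27/14)
11. 2393.617ms @ 15/2 + 68.389ms (3/14)
12. 2462.006ms @ 54/7 + 68.389ms (3/14)
13. 2530.395ms @ 111/14 + 136.778ms (3/7)
14. 2667.173ms @ 117/14 + 68.389ms (3/14)
15. 2735.562ms @ 60/7 + 68.389ms (3/14)
16. 2803.951ms @ 123/14 + 68.389ms (3/14)

note 5 onset = 27/7b = 1231.003ms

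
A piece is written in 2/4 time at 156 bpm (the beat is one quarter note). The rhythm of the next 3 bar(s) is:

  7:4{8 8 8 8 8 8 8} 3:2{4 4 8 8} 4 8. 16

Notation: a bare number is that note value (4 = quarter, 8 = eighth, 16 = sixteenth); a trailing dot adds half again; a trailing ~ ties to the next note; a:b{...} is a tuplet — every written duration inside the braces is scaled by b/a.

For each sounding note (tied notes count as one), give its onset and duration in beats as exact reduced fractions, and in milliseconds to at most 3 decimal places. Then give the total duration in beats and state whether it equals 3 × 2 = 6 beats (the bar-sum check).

1) 0.0ms=0b +109.89ms=2/7b
2) 109.89ms=2/7b +109.89ms=2/7b
3) 219.78ms=4/7b +109.89ms=2/7b
4) 329.67ms=6/7b +109.89ms=2/7b
5) 439.56ms=8/7b +109.89ms=2/7b
6) 549.451ms=10/7b +109.89ms=2/7b
7) 659.341ms=12/7b +109.89ms=2/7b
8) 769.231ms=2b +256.41ms=2/3b
9) 1025.641ms=8/3b +256.41ms=2/3b
10) 1282.051ms=10/3b +128.205ms=1/3b
11) 1410.256ms=11/3b +128.205ms=1/3b
12) 1538.462ms=4b +384.615ms=1b
13) 1923.077ms=5b +288.462ms=3/4b
14) 2211.538ms=23/4b +96.154ms=1/4b
Σ=6b of 6 (156bpm 2/4) — PASS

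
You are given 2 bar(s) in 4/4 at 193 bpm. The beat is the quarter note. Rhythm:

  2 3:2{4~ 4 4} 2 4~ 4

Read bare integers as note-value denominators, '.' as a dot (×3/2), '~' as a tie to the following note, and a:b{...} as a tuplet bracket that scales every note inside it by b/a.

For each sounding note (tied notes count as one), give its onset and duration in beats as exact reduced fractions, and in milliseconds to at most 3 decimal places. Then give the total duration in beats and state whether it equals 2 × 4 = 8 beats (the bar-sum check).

1) 0.0ms=0b +621.762ms=2b
2) 621.762ms=2b +414.508ms=4/3b
3) 1036.269ms=10/3b +207.254ms=2/3b
4) 1243.523ms=4b +621.762ms=2b
5) 1865.285ms=6b +621.762ms=2b
Σ=8b of 8 (193bpm 4/4) — PASS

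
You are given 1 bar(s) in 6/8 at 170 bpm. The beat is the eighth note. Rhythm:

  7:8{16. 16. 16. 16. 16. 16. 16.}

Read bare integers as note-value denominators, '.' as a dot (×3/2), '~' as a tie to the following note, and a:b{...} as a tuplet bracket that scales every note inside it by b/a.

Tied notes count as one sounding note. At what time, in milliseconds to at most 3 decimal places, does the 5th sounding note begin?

1. 0.0ms @ 0 + 302.521ms (6/7)
2. 302.521ms @ 6/7 + 302.521ms (6/7)
3. 605.042ms @ 12/7 + 302.521ms (6/7)
4. 907.563ms @ 18/7 + 302.521ms (6/7)
5. 1210.084ms @ 24/7 + 302.521ms (6/7)
6. 1512.605ms @ 30/7 + 302.521ms (6/7)
7. 1815.126ms @ 36/7 + 302.521ms (6/7)

note 5 onset = 24/7b = 1210.084ms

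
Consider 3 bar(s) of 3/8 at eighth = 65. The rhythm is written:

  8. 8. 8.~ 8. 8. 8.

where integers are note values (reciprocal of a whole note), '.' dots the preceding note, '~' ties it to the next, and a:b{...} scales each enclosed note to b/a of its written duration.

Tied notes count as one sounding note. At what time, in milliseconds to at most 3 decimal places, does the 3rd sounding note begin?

1. 0.0ms @ 0 + 1384.615ms (3/2)
2. 1384.615ms @ 3/2 + 1384.615ms (3/2)
3. 2769.231ms @ 3 + 2769.231ms (3)
4. 5538.462ms @ 6 + 1384.615ms (3/2)
5. 6923.077ms @ 15/2 + 1384.615ms (3/2)

note 3 onset = 3b = 2769.231ms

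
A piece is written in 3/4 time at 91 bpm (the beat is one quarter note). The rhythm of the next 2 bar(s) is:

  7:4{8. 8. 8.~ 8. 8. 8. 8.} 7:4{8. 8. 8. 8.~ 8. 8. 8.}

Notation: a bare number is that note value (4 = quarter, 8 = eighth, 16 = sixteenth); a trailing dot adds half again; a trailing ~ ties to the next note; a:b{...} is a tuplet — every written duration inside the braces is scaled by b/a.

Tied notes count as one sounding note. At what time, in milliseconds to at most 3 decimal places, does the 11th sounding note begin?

1. 0.0ms @ 0 + 282.575ms (3/7)
2. 282.575ms @ 3/7 + 282.575ms (3/7)
3. 565.149ms @ 6/7 + 565.149ms (6/7)
4. 1130.298ms @ 12/7 + 282.575ms (3/7)
5. 1412.873ms @ 15/7 + 282.575ms (3/7)
6. 1695.447ms @ 18/7 + 282.575ms (3/7)
7. 1978.022ms @ 3 + 282.575ms (3/7)
8. 2260.597ms @ 24/7 + 282.575ms (3/7)
9. 2543.171ms @ 27/7 + 282.575ms (3/7)
10. 2825.746ms @ 30/7 + 565.149ms (6/7)
11. 3390.895ms @ 36/7 + 282.575ms (3/7)
12. 3673.469ms @ 39/7 + 282.575ms (3/7)

note 11 onset = 36/7b = 3390.895ms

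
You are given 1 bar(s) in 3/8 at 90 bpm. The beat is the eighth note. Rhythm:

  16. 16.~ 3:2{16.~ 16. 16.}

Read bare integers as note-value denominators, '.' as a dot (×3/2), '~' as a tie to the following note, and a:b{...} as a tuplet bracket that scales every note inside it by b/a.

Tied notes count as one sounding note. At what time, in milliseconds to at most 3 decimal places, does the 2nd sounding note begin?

note 2 onset = 3/4b = 500.0ms

1. 0.0ms @ 0 + 500.0ms (3/4)
2. 500.0ms @ 3/4 + 1166.667ms (7/4)
3. 1666.667ms @ 5/2 + 333.333ms (1/2)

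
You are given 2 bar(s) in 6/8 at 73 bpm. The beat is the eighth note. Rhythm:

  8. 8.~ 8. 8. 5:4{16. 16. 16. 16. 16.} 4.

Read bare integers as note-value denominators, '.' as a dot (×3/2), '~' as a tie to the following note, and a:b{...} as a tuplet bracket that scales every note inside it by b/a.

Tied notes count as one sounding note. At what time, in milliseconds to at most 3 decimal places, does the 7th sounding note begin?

note 7 onset = 39/5b = 6410.959ms

1. 0.0ms @ 0 + 1232.877ms (3/2)
2. 1232.877ms @ 3/2 + 2465.753ms (3)
3. 3698.63ms @ 9/2 + 1232.877ms (3/2)
4. 4931.507ms @ 6 + 493.151ms (3/5)
5. 5424.658ms @ 33/5 + 493.151ms (3/5)
6. 5917.808ms @ 36/5 + 493.151ms (3/5)
7. 6410.959ms @ 39/5 + 493.151ms (3/5)
8. 6904.11ms @ 42/5 + 493.151ms (3/5)
9. 7397.26ms @ 9 + 2465.753ms (3)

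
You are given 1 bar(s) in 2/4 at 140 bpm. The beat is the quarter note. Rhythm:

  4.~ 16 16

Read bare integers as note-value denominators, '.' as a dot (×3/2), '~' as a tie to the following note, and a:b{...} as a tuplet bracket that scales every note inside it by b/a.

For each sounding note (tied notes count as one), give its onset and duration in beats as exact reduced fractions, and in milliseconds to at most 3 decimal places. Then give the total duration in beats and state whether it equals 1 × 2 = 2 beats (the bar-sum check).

1) 0.0ms=0b +750.0ms=7/4b
2) 750.0ms=7/4b +107.143ms=1/4b
Σ=2b of 2 (140bpm 2/4) — PASS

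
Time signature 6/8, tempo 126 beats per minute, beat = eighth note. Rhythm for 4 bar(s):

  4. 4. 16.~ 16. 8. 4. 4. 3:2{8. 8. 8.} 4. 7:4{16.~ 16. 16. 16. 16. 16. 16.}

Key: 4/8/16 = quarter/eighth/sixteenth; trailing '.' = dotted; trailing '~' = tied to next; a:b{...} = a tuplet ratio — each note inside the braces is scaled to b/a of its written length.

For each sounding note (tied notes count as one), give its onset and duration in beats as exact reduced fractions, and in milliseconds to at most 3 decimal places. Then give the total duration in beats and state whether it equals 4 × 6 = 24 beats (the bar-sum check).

1) 0.0ms=0b +1428.571ms=3b
2) 1428.571ms=3b +1428.571ms=3b
3) 2857.143ms=6b +714.286ms=3/2b
4) 3571.429ms=15/2b +714.286ms=3/2b
5) 4285.714ms=9b +1428.571ms=3b
6) 5714.286ms=12b +1428.571ms=3b
7) 7142.857ms=15b +476.19ms=1b
8) 7619.048ms=16b +476.19ms=1b
9) 8095.238ms=17b +476.19ms=1b
10) 8571.429ms=18b +1428.571ms=3b
11) 10000.0ms=21b +408.163ms=6/7b
12) 10408.163ms=153/7b +204.082ms=3/7b
13) 10612.245ms=156/7b +204.082ms=3/7b
14) 10816.327ms=159/7b +204.082ms=3/7b
15) 11020.408ms=162/7b +204.082ms=3/7b
16) 11224.49ms=165/7b +204.082ms=3/7b
Σ=24b of 24 (126bpm 6/8) — PASS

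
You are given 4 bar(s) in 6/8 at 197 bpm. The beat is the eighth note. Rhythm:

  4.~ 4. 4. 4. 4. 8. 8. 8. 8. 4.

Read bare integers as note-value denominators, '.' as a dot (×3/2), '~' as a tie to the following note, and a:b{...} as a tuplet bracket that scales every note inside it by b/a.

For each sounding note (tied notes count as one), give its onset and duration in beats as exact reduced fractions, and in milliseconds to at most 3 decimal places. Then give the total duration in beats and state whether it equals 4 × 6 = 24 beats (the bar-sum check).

1) 0.0ms=0b +1827.411ms=6b
2) 1827.411ms=6b +913.706ms=3b
3) 2741.117ms=9b +913.706ms=3b
4) 3654.822ms=12b +913.706ms=3b
5) 4568.528ms=15b +456.853ms=3/2b
6) 5025.381ms=33/2b +456.853ms=3/2b
7) 5482.234ms=18b +456.853ms=3/2b
8) 5939.086ms=39/2b +456.853ms=3/2b
9) 6395.939ms=21b +913.706ms=3b
Σ=24b of 24 (197bpm 6/8) — PASS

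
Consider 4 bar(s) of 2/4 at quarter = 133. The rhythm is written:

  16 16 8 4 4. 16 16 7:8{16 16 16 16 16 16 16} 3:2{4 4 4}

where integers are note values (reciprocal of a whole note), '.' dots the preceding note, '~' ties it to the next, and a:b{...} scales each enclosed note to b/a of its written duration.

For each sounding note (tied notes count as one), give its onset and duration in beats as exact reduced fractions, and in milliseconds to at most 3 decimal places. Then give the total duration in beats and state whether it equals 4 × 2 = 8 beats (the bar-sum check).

1) 0.0ms=0b +112.782ms=1/4b
2) 112.782ms=1/4b +112.782ms=1/4b
3) 225.564ms=1/2b +225.564ms=1/2b
4) 451.128ms=1b +451.128ms=1b
5) 902.256ms=2b +676.692ms=3/2b
6) 1578.947ms=7/2b +112.782ms=1/4b
7) 1691.729ms=15/4b +112.782ms=1/4b
8) 1804.511ms=4b +128.894ms=2/7b
9) 1933.405ms=30/7b +128.894ms=2/7b
10) 2062.299ms=32/7b +128.894ms=2/7b
11) 2191.192ms=34/7b +128.894ms=2/7b
12) 2320.086ms=36/7b +128.894ms=2/7b
13) 2448.98ms=38/7b +128.894ms=2/7b
14) 2577.873ms=40/7b +128.894ms=2/7b
15) 2706.767ms=6b +300.752ms=2/3b
16) 3007.519ms=20/3b +300.752ms=2/3b
17) 3308.271ms=22/3b +300.752ms=2/3b
Σ=8b of 8 (133bpm 2/4) — PASS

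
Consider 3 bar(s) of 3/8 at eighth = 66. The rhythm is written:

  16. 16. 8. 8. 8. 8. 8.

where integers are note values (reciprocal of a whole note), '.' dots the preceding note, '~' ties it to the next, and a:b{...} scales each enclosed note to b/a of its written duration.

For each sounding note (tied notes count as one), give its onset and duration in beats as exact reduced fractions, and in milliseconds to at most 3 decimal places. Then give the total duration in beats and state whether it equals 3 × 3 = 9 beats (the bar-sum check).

1) 0.0ms=0b +681.818ms=3/4b
2) 681.818ms=3/4b +681.818ms=3/4b
3) 1363.636ms=3/2b +1363.636ms=3/2b
4) 2727.273ms=3b +1363.636ms=3/2b
5) 4090.909ms=9/2b +1363.636ms=3/2b
6) 5454.545ms=6b +1363.636ms=3/2b
7) 6818.182ms=15/2b +1363.636ms=3/2b
Σ=9b of 9 (66bpm 3/8) — PASS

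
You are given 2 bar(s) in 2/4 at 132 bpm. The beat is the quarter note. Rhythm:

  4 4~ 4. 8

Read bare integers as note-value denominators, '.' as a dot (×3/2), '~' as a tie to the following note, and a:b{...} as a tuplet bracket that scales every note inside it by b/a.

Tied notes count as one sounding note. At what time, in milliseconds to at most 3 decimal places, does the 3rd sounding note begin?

note 3 onset = 7/2b = 1590.909ms

1. 0.0ms @ 0 + 454.545ms (1)
2. 454.545ms @ 1 + 1136.364ms (5/2)
3. 1590.909ms @ 7/2 + 227.273ms (1/2)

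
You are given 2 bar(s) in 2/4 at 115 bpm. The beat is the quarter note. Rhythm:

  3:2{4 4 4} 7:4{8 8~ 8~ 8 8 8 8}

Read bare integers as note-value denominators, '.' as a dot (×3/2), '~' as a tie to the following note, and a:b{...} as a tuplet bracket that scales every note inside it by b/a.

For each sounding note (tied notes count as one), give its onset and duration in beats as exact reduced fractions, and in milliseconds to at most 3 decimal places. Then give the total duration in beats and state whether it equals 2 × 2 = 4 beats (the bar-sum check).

1) 0.0ms=0b +347.826ms=2/3b
2) 347.826ms=2/3b +347.826ms=2/3b
3) 695.652ms=4/3b +347.826ms=2/3b
4) 1043.478ms=2b +149.068ms=2/7b
5) 1192.547ms=16/7b +447.205ms=6/7b
6) 1639.752ms=22/7b +149.068ms=2/7b
7) 1788.82ms=24/7b +149.068ms=2/7b
8) 1937.888ms=26/7b +149.068ms=2/7b
Σ=4b of 4 (115bpm 2/4) — PASS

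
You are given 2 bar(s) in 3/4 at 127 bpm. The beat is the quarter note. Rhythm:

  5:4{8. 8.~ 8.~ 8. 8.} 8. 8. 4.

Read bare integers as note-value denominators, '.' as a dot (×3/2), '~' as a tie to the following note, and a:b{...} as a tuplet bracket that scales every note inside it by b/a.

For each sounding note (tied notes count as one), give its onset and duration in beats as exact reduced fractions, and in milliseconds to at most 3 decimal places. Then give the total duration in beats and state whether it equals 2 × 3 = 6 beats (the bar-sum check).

1) 0.0ms=0b +283.465ms=3/5b
2) 283.465ms=3/5b +850.394ms=9/5b
3) 1133.858ms=12/5b +283.465ms=3/5b
4) 1417.323ms=3b +354.331ms=3/4b
5) 1771.654ms=15/4b +354.331ms=3/4b
6) 2125.984ms=9/2b +708.661ms=3/2b
Σ=6b of 6 (127bpm 3/4) — PASS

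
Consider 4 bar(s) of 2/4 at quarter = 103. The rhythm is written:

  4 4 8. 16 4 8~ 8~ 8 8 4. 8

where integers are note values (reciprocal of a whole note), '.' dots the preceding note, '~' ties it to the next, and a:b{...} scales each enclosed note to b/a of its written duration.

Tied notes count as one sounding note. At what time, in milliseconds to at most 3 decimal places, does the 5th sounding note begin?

note 5 onset = 3b = 1747.573ms

1. 0.0ms @ 0 + 582.524ms (1)
2. 582.524ms @ 1 + 582.524ms (1)
3. 1165.049ms @ 2 + 436.893ms (3/4)
4. 1601.942ms @ 11/4 + 145.631ms (1/4)
5. 1747.573ms @ 3 + 582.524ms (1)
6. 2330.097ms @ 4 + 873.786ms (3/2)
7. 3203.883ms @ 11/2 + 291.262ms (1/2)
8. 3495.146ms @ 6 + 873.786ms (3/2)
9. 4368.932ms @ 15/2 + 291.262ms (1/2)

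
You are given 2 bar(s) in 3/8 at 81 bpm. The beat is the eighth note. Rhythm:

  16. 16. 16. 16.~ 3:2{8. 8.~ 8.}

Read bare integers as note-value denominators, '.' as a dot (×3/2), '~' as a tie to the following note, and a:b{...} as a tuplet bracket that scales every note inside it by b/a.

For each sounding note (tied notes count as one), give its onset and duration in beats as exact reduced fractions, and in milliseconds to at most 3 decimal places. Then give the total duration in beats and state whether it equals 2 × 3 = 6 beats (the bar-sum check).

1) 0.0ms=0b +555.556ms=3/4b
2) 555.556ms=3/4b +555.556ms=3/4b
3) 1111.111ms=3/2b +555.556ms=3/4b
4) 1666.667ms=9/4b +1296.296ms=7/4b
5) 2962.963ms=4b +1481.481ms=2b
Σ=6b of 6 (81bpm 3/8) — PASS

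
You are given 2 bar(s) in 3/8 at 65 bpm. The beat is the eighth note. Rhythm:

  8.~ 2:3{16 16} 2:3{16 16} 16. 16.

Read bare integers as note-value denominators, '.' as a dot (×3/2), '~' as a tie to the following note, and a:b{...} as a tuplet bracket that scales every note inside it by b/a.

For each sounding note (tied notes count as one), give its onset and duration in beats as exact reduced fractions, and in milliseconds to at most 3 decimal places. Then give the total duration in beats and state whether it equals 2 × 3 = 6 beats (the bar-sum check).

1) 0.0ms=0b +2076.923ms=9/4b
2) 2076.923ms=9/4b +692.308ms=3/4b
3) 2769.231ms=3b +692.308ms=3/4b
4) 3461.538ms=15/4b +692.308ms=3/4b
5) 4153.846ms=9/2b +692.308ms=3/4b
6) 4846.154ms=21/4b +692.308ms=3/4b
Σ=6b of 6 (65bpm 3/8) — PASS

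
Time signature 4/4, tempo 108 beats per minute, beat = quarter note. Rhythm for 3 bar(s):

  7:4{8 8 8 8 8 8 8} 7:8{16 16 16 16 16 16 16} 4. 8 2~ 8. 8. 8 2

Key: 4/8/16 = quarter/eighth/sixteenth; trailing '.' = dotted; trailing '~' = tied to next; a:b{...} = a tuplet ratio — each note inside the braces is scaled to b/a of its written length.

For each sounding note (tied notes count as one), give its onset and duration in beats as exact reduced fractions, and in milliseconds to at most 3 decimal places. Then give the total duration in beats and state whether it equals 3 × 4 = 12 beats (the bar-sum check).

1) 0.0ms=0b +158.73ms=2/7b
2) 158.73ms=2/7b +158.73ms=2/7b
3) 317.46ms=4/7b +158.73ms=2/7b
4) 476.19ms=6/7b +158.73ms=2/7b
5) 634.921ms=8/7b +158.73ms=2/7b
6) 793.651ms=10/7b +158.73ms=2/7b
7) 952.381ms=12/7b +158.73ms=2/7b
8) 1111.111ms=2b +158.73ms=2/7b
9) 1269.841ms=16/7b +158.73ms=2/7b
10) 1428.571ms=18/7b +158.73ms=2/7b
11) 1587.302ms=20/7b +158.73ms=2/7b
12) 1746.032ms=22/7b +158.73ms=2/7b
13) 1904.762ms=24/7b +158.73ms=2/7b
14) 2063.492ms=26/7b +158.73ms=2/7b
15) 2222.222ms=4b +833.333ms=3/2b
16) 3055.556ms=11/2b +277.778ms=1/2b
17) 3333.333ms=6b +1527.778ms=11/4b
18) 4861.111ms=35/4b +416.667ms=3/4b
19) 5277.778ms=19/2b +277.778ms=1/2b
20) 5555.556ms=10b +1111.111ms=2b
Σ=12b of 12 (108bpm 4/4) — PASS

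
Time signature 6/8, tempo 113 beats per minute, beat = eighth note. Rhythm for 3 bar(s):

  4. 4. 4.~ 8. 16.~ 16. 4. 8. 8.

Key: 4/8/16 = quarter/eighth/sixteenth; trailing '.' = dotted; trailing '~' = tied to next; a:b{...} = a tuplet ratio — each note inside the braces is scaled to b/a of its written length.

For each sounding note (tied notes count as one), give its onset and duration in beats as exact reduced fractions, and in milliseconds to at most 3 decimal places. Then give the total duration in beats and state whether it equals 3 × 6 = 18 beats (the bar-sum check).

1) 0.0ms=0b +1592.92ms=3b
2) 1592.92ms=3b +1592.92ms=3b
3) 3185.841ms=6b +2389.381ms=9/2b
4) 5575.221ms=21/2b +796.46ms=3/2b
5) 6371.681ms=12b +1592.92ms=3b
6) 7964.602ms=15b +796.46ms=3/2b
7) 8761.062ms=33/2b +796.46ms=3/2b
Σ=18b of 18 (113bpm 6/8) — PASS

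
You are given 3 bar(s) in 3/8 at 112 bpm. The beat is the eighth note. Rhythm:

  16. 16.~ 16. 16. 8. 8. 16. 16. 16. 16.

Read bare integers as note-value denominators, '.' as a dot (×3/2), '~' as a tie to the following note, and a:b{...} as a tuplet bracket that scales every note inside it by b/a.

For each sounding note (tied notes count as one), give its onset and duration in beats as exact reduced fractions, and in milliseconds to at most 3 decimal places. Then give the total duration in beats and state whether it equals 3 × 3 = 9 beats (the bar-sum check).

1) 0.0ms=0b +401.786ms=3/4b
2) 401.786ms=3/4b +803.571ms=3/2b
3) 1205.357ms=9/4b +401.786ms=3/4b
4) 1607.143ms=3b +803.571ms=3/2b
5) 2410.714ms=9/2b +803.571ms=3/2b
6) 3214.286ms=6b +401.786ms=3/4b
7) 3616.071ms=27/4b +401.786ms=3/4b
8) 4017.857ms=15/2b +401.786ms=3/4b
9) 4419.643ms=33/4b +401.786ms=3/4b
Σ=9b of 9 (112bpm 3/8) — PASS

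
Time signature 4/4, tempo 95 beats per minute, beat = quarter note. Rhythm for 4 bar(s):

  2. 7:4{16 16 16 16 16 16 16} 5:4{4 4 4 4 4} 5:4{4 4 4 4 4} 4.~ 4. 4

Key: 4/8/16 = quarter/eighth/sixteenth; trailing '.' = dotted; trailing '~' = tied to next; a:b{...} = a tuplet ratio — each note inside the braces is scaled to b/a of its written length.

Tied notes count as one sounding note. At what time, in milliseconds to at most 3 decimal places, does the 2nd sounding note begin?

1. 0.0ms @ 0 + 1894.737ms (3)
2. 1894.737ms @ 3 + 90.226ms (1/7)
3. 1984.962ms @ 22/7 + 90.226ms (1/7)
4. 2075.188ms @ 23/7 + 90.226ms (1/7)
5. 2165.414ms @ 24/7 + 90.226ms (1/7)
6. 2255.639ms @ 25/7 + 90.226ms (1/7)
7. 2345.865ms @ 26/7 + 90.226ms (1/7)
8. 2436.09ms @ 27/7 + 90.226ms (1/7)
9. 2526.316ms @ 4 + 505.263ms (4/5)
10. 3031.579ms @ 24/5 + 505.263ms (4/5)
11. 3536.842ms @ 28/5 + 505.263ms (4/5)
12. 4042.105ms @ 32/5 + 505.263ms (4/5)
13. 4547.368ms @ 36/5 + 505.263ms (4/5)
14. 5052.632ms @ 8 + 505.263ms (4/5)
15. 5557.895ms @ 44/5 + 505.263ms (4/5)
16. 6063.158ms @ 48/5 + 505.263ms (4/5)
17. 6568.421ms @ 52/5 + 505.263ms (4/5)
18. 7073.684ms @ 56/5 + 505.263ms (4/5)
19. 7578.947ms @ 12 + 1894.737ms (3)
20. 9473.684ms @ 15 + 631.579ms (1)

note 2 onset = 3b = 1894.737ms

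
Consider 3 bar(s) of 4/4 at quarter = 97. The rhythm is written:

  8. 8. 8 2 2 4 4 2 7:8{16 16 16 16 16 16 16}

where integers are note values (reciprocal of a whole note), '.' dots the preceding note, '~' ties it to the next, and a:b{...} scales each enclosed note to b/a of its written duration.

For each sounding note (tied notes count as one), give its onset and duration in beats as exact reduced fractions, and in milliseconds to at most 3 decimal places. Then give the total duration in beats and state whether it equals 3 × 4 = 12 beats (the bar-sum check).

1) 0.0ms=0b +463.918ms=3/4b
2) 463.918ms=3/4b +463.918ms=3/4b
3) 927.835ms=3/2b +309.278ms=1/2b
4) 1237.113ms=2b +1237.113ms=2b
5) 2474.227ms=4b +1237.113ms=2b
6) 3711.34ms=6b +618.557ms=1b
7) 4329.897ms=7b +618.557ms=1b
8) 4948.454ms=8b +1237.113ms=2b
9) 6185.567ms=10b +176.73ms=2/7b
10) 6362.297ms=72/7b +176.73ms=2/7b
11) 6539.028ms=74/7b +176.73ms=2/7b
12) 6715.758ms=76/7b +176.73ms=2/7b
13) 6892.489ms=78/7b +176.73ms=2/7b
14) 7069.219ms=80/7b +176.73ms=2/7b
15) 7245.95ms=82/7b +176.73ms=2/7b
Σ=12b of 12 (97bpm 4/4) — PASS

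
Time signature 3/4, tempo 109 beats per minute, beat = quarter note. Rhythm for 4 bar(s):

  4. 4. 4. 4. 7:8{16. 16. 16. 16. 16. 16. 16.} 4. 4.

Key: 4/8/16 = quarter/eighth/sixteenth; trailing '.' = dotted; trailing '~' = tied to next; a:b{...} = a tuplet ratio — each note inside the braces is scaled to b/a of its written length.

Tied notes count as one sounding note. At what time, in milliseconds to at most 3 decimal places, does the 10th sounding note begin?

1. 0.0ms @ 0 + 825.688ms (3/2)
2. 825.688ms @ 3/2 + 825.688ms (3/2)
3. 1651.376ms @ 3 + 825.688ms (3/2)
4. 2477.064ms @ 9/2 + 825.688ms (3/2)
5. 3302.752ms @ 6 + 235.911ms (3/7)
6. 3538.663ms @ 45/7 + 235.911ms (3/7)
7. 3774.574ms @ 48/7 + 235.911ms (3/7)
8. 4010.485ms @ 51/7 + 235.911ms (3/7)
9. 4246.396ms @ 54/7 + 235.911ms (3/7)
10. 4482.307ms @ 57/7 + 235.911ms (3/7)
11. 4718.218ms @ 60/7 + 235.911ms (3/7)
12. 4954.128ms @ 9 + 825.688ms (3/2)
13. 5779.817ms @ 21/2 + 825.688ms (3/2)

note 10 onset = 57/7b = 4482.307ms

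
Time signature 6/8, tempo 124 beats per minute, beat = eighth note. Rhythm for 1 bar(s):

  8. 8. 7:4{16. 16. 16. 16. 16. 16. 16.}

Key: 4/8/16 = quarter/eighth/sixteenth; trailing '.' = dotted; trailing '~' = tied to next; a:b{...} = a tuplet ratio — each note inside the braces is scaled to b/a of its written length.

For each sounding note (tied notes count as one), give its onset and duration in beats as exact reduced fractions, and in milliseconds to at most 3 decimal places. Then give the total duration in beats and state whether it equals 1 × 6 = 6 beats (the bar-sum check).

1) 0.0ms=0b +725.806ms=3/2b
2) 725.806ms=3/2b +725.806ms=3/2b
3) 1451.613ms=3b +207.373ms=3/7b
4) 1658.986ms=24/7b +207.373ms=3/7b
5) 1866.359ms=27/7b +207.373ms=3/7b
6) 2073.733ms=30/7b +207.373ms=3/7b
7) 2281.106ms=33/7b +207.373ms=3/7b
8) 2488.479ms=36/7b +207.373ms=3/7b
9) 2695.853ms=39/7b +207.373ms=3/7b
Σ=6b of 6 (124bpm 6/8) — PASS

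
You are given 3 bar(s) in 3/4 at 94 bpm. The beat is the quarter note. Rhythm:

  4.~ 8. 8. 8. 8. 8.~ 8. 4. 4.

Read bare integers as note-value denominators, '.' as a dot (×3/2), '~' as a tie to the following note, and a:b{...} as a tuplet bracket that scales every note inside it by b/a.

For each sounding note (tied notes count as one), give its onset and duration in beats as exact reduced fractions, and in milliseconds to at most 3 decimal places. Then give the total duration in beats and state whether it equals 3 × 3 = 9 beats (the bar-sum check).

1) 0.0ms=0b +1436.17ms=9/4b
2) 1436.17ms=9/4b +478.723ms=3/4b
3) 1914.894ms=3b +478.723ms=3/4b
4) 2393.617ms=15/4b +478.723ms=3/4b
5) 2872.34ms=9/2b +957.447ms=3/2b
6) 3829.787ms=6b +957.447ms=3/2b
7) 4787.234ms=15/2b +957.447ms=3/2b
Σ=9b of 9 (94bpm 3/4) — PASS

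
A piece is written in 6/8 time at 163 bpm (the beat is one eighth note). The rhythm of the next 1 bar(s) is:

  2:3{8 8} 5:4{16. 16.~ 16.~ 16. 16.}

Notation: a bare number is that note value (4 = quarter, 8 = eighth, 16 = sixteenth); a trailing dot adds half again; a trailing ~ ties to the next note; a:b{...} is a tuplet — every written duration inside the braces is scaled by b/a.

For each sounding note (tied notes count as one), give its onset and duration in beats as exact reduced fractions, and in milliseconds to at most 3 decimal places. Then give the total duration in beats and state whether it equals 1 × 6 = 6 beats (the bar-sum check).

1) 0.0ms=0b +552.147ms=3/2b
2) 552.147ms=3/2b +552.147ms=3/2b
3) 1104.294ms=3b +220.859ms=3/5b
4) 1325.153ms=18/5b +662.577ms=9/5b
5) 1987.73ms=27/5b +220.859ms=3/5b
Σ=6b of 6 (163bpm 6/8) — PASS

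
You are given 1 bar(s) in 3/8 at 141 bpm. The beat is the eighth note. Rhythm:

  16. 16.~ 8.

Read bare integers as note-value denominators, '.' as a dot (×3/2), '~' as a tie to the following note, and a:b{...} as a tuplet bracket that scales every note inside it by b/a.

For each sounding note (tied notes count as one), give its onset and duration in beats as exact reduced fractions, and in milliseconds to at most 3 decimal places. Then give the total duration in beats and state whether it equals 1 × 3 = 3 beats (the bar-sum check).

1) 0.0ms=0b +319.149ms=3/4b
2) 319.149ms=3/4b +957.447ms=9/4b
Σ=3b of 3 (141bpm 3/8) — PASS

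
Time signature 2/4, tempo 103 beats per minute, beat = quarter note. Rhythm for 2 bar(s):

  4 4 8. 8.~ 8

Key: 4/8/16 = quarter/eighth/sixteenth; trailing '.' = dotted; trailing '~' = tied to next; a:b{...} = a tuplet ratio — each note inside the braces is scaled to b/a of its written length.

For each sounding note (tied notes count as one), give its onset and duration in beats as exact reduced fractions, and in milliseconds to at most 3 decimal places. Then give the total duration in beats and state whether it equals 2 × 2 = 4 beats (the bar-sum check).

1) 0.0ms=0b +582.524ms=1b
2) 582.524ms=1b +582.524ms=1b
3) 1165.049ms=2b +436.893ms=3/4b
4) 1601.942ms=11/4b +728.155ms=5/4b
Σ=4b of 4 (103bpm 2/4) — PASS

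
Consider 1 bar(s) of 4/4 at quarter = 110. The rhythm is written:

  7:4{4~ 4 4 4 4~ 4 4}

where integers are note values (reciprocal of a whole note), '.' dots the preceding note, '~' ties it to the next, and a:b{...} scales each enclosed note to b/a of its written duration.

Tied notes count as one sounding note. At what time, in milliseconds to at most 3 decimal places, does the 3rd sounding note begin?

note 3 onset = 12/7b = 935.065ms

1. 0.0ms @ 0 + 623.377ms (8/7)
2. 623.377ms @ 8/7 + 311.688ms (4/7)
3. 935.065ms @ 12/7 + 311.688ms (4/7)
4. 1246.753ms @ 16/7 + 623.377ms (8/7)
5. 1870.13ms @ 24/7 + 311.688ms (4/7)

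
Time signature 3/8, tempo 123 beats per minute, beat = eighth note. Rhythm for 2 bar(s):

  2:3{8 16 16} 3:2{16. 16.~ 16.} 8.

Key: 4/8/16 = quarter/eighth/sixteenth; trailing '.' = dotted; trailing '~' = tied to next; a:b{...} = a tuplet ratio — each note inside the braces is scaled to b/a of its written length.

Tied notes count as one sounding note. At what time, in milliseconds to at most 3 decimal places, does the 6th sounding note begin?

note 6 onset = 9/2b = 2195.122ms

1. 0.0ms @ 0 + 731.707ms (3/2)
2. 731.707ms @ 3/2 + 365.854ms (3/4)
3. 1097.561ms @ 9/4 + 365.854ms (3/4)
4. 1463.415ms @ 3 + 243.902ms (1/2)
5. 1707.317ms @ 7/2 + 487.805ms (1)
6. 2195.122ms @ 9/2 + 731.707ms (3/2)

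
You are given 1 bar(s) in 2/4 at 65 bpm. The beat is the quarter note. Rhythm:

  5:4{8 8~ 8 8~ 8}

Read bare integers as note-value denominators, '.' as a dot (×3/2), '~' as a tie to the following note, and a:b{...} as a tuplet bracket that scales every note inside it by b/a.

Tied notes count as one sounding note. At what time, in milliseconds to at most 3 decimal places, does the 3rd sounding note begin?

note 3 onset = 6/5b = 1107.692ms

1. 0.0ms @ 0 + 369.231ms (2/5)
2. 369.231ms @ 2/5 + 738.462ms (4/5)
3. 1107.692ms @ 6/5 + 738.462ms (4/5)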